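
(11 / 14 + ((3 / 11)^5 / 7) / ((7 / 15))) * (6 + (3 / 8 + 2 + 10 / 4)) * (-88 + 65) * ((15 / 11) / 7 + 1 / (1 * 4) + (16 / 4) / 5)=-47596890529989 / 194446535360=-244.78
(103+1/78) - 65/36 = 47365/468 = 101.21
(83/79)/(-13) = -83/1027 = -0.08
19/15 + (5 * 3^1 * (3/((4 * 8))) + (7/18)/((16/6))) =451/160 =2.82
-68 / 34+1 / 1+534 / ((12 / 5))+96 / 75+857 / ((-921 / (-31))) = 11587369 / 46050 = 251.63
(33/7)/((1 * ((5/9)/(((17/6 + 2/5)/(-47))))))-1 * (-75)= 1224147/16450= 74.42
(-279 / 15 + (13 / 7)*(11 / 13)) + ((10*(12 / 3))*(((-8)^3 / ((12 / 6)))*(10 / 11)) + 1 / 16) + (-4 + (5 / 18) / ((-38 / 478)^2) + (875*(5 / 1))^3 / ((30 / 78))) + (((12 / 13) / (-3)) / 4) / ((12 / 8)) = 56647569033147552853 / 260179920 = 217724600088.84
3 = 3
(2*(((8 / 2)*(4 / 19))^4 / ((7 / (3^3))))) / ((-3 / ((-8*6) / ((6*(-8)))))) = -1179648 / 912247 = -1.29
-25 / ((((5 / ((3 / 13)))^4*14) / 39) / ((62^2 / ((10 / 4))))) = -934092 / 1922375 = -0.49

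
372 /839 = 0.44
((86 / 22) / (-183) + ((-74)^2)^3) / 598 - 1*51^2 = 330544533708071 / 1203774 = 274590191.94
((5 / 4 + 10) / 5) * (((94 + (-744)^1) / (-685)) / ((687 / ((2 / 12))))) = 65 / 125492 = 0.00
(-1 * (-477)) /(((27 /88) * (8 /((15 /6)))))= 2915 /6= 485.83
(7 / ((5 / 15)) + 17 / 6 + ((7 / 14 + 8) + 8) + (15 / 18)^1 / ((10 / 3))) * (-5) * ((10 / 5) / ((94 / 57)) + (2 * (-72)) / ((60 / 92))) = 8376887 / 188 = 44557.91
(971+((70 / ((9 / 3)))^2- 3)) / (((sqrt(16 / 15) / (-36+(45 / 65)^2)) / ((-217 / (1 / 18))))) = 8865842706 *sqrt(15) / 169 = 203179060.06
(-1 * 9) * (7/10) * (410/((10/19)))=-49077/10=-4907.70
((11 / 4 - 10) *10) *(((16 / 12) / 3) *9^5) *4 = -7610760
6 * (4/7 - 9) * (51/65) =-18054/455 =-39.68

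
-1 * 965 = -965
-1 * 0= 0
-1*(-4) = 4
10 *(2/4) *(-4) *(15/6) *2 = -100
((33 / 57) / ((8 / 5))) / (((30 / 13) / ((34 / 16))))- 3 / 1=-19457 / 7296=-2.67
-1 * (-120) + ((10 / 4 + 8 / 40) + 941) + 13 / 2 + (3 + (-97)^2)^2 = 442934071 / 5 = 88586814.20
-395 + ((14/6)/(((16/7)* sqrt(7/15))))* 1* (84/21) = -395 + 7* sqrt(105)/12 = -389.02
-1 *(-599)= 599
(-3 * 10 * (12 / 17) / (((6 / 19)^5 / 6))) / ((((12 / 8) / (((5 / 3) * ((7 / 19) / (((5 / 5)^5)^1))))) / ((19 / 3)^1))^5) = -10403948973250000 / 2195382771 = -4739013.67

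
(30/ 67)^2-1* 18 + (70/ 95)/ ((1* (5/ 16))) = -6585154/ 426455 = -15.44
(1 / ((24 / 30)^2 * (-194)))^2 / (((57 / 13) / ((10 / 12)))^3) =171640625 / 385408903569408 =0.00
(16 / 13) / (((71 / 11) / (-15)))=-2640 / 923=-2.86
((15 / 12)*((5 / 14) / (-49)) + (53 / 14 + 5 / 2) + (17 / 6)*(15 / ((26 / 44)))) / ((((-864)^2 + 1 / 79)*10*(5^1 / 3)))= 0.00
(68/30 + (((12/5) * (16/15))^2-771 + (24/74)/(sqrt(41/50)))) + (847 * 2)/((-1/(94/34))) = -173578229/31875 + 60 * sqrt(82)/1517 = -5445.23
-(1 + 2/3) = -5/3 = -1.67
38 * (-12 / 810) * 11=-836 / 135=-6.19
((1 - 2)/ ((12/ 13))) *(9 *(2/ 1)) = -39/ 2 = -19.50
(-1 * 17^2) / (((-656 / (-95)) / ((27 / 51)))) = -14535 / 656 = -22.16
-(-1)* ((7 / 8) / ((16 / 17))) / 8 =119 / 1024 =0.12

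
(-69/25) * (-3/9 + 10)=-667/25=-26.68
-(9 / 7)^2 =-81 / 49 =-1.65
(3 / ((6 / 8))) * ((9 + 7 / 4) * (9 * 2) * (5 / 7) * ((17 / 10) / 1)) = 6579 / 7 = 939.86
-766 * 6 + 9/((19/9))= -87243/19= -4591.74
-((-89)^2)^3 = -496981290961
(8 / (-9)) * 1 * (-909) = 808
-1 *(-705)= 705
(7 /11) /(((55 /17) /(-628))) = -74732 /605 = -123.52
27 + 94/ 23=715/ 23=31.09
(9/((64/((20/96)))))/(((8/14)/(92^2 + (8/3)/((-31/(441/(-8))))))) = 27565755/63488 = 434.19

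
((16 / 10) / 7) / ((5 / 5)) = 8 / 35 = 0.23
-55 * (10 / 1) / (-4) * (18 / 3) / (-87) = -275 / 29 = -9.48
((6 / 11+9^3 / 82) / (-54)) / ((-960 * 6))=2837 / 93519360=0.00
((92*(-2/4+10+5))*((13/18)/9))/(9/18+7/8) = 69368/891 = 77.85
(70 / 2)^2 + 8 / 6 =3679 / 3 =1226.33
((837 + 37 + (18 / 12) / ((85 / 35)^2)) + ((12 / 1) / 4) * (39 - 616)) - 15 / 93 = -15354059 / 17918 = -856.91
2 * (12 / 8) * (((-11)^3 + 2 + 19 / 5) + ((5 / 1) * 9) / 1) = -3840.60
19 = 19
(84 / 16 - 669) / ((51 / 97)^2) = -2775655 / 1156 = -2401.09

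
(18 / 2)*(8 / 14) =36 / 7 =5.14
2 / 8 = 1 / 4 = 0.25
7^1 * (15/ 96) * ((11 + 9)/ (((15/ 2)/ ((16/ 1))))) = 140/ 3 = 46.67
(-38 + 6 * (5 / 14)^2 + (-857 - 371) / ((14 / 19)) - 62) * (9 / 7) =-1557441 / 686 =-2270.32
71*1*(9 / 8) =79.88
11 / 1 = 11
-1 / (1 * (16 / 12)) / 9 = -1 / 12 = -0.08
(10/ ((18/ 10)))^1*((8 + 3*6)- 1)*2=2500/ 9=277.78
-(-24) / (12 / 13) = 26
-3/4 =-0.75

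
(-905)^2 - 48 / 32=819023.50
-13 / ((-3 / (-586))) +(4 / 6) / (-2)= -2539.67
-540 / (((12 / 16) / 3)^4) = -138240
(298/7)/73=298/511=0.58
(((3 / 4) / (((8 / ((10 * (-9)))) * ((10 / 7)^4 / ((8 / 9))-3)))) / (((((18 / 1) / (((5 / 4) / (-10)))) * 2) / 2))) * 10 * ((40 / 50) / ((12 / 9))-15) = -108045 / 21584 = -5.01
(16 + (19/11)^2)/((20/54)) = 62019/1210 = 51.26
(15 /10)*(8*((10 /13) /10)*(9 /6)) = 18 /13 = 1.38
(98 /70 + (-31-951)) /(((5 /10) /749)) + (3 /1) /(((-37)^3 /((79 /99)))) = -1468938.80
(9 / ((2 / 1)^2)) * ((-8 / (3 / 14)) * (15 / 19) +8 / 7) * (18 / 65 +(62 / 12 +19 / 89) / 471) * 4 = -56567964 / 769405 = -73.52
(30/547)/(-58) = -15/15863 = -0.00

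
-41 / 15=-2.73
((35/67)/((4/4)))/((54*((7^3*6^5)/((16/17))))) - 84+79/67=-121308087343/1464703884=-82.82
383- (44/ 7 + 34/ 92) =121183/ 322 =376.34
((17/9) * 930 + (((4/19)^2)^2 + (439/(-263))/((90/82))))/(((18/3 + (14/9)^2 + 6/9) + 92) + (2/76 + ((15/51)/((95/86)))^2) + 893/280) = 394298150574766536/23447624326206791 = 16.82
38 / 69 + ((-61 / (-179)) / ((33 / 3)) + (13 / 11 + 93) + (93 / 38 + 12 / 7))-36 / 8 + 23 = 2121815765 / 18069513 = 117.43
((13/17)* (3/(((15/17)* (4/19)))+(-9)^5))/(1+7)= -15348541/2720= -5642.85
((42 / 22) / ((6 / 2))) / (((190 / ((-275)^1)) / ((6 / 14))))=-15 / 38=-0.39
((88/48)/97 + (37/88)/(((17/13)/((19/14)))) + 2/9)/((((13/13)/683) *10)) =8460361297/182841120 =46.27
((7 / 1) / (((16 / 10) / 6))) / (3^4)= 35 / 108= 0.32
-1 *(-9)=9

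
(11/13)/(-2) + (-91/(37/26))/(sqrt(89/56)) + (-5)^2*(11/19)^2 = 74679/9386-4732*sqrt(1246)/3293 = -42.77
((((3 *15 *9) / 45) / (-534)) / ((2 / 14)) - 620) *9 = -993429 / 178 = -5581.06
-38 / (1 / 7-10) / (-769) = -266 / 53061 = -0.01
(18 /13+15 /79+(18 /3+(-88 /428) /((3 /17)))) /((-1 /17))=-35920337 /329667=-108.96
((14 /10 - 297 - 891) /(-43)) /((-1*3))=-5933 /645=-9.20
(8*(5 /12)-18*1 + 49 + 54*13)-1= 735.33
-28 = -28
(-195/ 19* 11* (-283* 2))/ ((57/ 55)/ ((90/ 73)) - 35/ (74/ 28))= -74118973500/ 14386439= -5152.00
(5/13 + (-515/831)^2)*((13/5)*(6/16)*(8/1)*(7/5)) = 9661022/1150935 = 8.39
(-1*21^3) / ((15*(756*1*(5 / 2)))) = -49 / 150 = -0.33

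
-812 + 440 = -372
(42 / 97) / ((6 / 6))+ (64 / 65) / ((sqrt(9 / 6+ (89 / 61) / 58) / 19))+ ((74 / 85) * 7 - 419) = -3400839 / 8245+ 32 * sqrt(4772762) / 4615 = -397.32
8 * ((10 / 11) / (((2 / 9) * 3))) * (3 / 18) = 20 / 11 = 1.82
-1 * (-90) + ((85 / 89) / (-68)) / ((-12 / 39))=128225 / 1424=90.05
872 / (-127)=-6.87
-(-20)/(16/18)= 45/2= 22.50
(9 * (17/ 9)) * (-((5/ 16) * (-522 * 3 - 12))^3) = 1043734271625/ 512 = 2038543499.27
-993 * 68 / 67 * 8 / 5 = -1612.51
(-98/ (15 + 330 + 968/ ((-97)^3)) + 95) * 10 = 298233236610/ 314871217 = 947.16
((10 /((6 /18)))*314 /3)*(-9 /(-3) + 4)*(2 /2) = 21980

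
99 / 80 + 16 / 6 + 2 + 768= 185737 / 240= 773.90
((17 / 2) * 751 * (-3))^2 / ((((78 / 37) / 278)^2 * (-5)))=-1275539949521.82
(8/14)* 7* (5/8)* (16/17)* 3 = 120/17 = 7.06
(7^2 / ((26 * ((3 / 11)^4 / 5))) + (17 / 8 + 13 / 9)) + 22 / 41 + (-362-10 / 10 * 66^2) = -1039828175 / 345384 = -3010.64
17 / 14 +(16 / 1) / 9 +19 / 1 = 2771 / 126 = 21.99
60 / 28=15 / 7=2.14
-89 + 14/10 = -438/5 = -87.60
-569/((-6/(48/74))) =2276/37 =61.51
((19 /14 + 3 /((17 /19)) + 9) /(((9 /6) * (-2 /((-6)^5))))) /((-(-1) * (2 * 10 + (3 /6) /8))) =22553856 /12733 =1771.29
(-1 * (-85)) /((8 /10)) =425 /4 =106.25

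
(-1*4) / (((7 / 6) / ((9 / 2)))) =-108 / 7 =-15.43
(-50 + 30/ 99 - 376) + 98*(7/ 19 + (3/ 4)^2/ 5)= -9494453/ 25080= -378.57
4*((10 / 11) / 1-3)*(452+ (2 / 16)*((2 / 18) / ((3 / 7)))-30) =-2096657 / 594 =-3529.73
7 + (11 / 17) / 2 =249 / 34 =7.32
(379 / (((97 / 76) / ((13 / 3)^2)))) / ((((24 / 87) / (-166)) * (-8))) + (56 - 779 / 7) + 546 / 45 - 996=102269542997 / 244440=418383.01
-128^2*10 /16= -10240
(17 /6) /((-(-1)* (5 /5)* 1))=2.83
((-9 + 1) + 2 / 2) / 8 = -7 / 8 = -0.88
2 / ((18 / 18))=2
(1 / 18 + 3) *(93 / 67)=1705 / 402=4.24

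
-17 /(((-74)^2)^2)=-17 /29986576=-0.00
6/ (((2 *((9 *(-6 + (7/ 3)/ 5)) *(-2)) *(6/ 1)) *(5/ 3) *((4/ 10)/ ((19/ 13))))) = 0.01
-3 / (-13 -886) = 3 / 899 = 0.00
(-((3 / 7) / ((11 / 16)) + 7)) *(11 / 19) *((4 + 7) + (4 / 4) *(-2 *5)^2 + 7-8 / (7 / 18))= -400334 / 931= -430.00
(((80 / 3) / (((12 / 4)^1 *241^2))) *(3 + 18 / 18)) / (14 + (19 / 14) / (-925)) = 4144000 / 94760835849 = 0.00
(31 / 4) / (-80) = -31 / 320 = -0.10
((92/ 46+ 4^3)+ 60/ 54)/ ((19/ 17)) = 10268/ 171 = 60.05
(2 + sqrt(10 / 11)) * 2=2 * sqrt(110) / 11 + 4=5.91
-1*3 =-3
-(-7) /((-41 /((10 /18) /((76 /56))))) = -490 /7011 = -0.07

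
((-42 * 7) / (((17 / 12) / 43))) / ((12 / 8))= -101136 / 17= -5949.18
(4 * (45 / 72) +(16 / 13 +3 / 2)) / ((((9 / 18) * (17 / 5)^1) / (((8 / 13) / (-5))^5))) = -262144 / 3016755625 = -0.00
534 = 534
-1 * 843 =-843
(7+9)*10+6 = 166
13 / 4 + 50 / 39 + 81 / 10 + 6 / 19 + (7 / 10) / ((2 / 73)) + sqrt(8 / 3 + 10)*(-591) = 285269 / 7410 - 197*sqrt(114) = -2064.89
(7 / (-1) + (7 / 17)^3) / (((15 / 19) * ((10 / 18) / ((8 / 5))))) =-15525888 / 614125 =-25.28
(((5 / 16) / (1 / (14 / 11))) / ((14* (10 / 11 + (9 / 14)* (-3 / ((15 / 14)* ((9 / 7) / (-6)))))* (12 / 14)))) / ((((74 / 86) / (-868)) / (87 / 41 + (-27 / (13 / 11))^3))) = 292274484473825 / 6825674752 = 42819.87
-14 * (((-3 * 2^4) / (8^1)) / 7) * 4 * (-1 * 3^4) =-3888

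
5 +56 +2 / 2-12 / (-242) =7508 / 121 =62.05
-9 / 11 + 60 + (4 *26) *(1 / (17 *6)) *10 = 69.38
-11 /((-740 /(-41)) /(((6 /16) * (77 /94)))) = -104181 /556480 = -0.19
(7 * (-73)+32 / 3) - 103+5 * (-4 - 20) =-2170 / 3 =-723.33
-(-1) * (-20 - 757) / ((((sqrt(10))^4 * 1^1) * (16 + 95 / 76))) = -259 / 575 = -0.45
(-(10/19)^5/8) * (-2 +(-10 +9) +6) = -37500/2476099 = -0.02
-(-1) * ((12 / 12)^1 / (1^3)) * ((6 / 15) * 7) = 14 / 5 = 2.80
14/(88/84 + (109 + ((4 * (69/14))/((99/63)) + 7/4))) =12936/114893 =0.11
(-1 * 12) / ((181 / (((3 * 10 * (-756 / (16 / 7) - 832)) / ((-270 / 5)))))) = -23255 / 543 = -42.83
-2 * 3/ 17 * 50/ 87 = -0.20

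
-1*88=-88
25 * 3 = 75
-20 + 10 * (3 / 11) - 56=-73.27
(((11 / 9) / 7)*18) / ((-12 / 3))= -11 / 14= -0.79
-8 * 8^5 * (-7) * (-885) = -1623982080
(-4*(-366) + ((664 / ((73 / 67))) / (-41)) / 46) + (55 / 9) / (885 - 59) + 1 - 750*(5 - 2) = -401884639661 / 511749126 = -785.32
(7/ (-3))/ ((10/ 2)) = -7/ 15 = -0.47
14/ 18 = 0.78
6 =6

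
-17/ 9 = -1.89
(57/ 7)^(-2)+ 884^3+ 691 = 2244434526004/ 3249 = 690807795.02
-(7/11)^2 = -49/121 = -0.40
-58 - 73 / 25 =-1523 / 25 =-60.92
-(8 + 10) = -18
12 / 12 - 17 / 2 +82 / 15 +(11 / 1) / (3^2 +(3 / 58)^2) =-49151 / 60570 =-0.81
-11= -11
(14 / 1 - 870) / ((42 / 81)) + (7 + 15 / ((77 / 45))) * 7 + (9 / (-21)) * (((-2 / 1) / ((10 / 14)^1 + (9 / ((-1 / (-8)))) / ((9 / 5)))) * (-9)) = -11270096 / 7315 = -1540.68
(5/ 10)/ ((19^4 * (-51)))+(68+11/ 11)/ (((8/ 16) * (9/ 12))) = 184.00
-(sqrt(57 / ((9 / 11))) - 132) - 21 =111 - sqrt(627) / 3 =102.65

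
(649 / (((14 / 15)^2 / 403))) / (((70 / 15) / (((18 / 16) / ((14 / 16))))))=1588898025 / 19208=82720.64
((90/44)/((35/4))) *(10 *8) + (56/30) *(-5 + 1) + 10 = 24526/1155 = 21.23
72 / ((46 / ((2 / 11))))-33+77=11204 / 253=44.28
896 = 896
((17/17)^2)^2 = 1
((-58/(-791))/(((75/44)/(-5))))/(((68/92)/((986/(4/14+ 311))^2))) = -23496947936/8047929495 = -2.92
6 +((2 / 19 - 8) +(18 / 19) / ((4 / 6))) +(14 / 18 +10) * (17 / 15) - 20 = -21184 / 2565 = -8.26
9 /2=4.50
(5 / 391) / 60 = 1 / 4692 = 0.00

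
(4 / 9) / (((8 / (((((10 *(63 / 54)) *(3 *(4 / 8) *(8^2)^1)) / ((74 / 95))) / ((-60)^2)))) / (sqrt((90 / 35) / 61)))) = 19 *sqrt(854) / 121878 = 0.00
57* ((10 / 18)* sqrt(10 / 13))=95* sqrt(130) / 39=27.77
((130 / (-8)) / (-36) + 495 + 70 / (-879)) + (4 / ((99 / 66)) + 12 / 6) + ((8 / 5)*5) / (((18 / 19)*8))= 21142157 / 42192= 501.09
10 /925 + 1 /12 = 209 /2220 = 0.09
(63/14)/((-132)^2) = 1/3872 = 0.00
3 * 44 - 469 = -337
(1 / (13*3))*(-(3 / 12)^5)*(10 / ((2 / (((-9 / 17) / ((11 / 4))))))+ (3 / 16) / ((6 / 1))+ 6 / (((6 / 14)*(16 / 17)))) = -27813 / 79659008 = -0.00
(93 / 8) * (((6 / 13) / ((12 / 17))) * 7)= 11067 / 208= 53.21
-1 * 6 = -6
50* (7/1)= 350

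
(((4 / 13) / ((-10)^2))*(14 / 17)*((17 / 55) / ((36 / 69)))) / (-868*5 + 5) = -161 / 464928750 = -0.00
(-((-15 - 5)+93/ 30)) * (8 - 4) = 338/ 5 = 67.60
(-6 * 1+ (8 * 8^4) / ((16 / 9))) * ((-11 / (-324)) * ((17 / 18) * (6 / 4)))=886.23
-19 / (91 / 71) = -14.82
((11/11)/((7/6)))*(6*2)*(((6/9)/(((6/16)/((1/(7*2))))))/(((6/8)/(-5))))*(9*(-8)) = 626.94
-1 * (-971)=971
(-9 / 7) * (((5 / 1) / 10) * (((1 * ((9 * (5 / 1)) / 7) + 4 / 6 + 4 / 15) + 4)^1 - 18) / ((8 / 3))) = 6273 / 3920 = 1.60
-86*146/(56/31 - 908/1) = 97309/7023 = 13.86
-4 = -4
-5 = -5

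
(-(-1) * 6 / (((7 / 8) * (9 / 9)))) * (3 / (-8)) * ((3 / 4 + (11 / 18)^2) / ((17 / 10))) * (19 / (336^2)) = -1235 / 4318272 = -0.00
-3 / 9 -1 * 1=-4 / 3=-1.33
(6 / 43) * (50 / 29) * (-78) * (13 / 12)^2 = -54925 / 2494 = -22.02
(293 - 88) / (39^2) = 205 / 1521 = 0.13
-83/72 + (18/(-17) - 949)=-1164283/1224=-951.21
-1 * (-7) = 7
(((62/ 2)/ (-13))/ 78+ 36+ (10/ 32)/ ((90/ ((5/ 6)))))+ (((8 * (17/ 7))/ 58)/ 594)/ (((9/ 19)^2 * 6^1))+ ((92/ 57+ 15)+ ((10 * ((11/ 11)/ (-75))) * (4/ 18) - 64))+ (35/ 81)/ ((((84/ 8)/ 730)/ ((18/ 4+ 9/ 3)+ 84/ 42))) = 4123987358119201/ 15053900621760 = 273.95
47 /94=1 /2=0.50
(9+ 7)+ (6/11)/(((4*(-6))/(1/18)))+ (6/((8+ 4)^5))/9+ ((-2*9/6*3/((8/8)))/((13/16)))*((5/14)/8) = 5792711465/373621248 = 15.50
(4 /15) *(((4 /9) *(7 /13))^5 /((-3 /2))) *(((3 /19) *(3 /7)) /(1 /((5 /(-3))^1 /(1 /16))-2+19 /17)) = 5349965824 /521122973605533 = 0.00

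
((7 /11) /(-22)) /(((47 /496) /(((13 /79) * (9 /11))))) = -203112 /4942003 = -0.04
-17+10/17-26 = -721/17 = -42.41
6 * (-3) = -18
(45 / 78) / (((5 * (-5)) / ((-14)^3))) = 4116 / 65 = 63.32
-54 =-54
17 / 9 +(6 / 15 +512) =23143 / 45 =514.29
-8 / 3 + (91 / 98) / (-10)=-1159 / 420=-2.76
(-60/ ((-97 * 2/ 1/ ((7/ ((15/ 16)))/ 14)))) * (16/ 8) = 32/ 97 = 0.33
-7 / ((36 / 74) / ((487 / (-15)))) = 126133 / 270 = 467.16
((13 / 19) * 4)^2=2704 / 361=7.49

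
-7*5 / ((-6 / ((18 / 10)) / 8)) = 84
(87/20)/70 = 87/1400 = 0.06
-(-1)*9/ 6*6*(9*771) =62451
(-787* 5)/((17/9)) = -35415/17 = -2083.24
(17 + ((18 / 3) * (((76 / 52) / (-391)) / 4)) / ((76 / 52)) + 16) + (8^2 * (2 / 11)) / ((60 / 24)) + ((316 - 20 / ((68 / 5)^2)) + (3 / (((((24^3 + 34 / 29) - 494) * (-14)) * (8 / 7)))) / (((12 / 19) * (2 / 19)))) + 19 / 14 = 44943627205000973 / 126637614512640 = 354.90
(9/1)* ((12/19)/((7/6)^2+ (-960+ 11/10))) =-19440/3274783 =-0.01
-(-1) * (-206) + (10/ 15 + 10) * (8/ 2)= -163.33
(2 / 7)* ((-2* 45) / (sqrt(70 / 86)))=-36* sqrt(1505) / 49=-28.50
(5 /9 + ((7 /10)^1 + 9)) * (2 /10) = 923 /450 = 2.05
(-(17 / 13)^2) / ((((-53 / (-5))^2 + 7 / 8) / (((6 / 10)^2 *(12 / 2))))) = -41616 / 1275781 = -0.03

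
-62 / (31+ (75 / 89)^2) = -245551 / 125588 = -1.96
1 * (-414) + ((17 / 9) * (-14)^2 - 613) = -5911 / 9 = -656.78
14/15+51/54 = 169/90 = 1.88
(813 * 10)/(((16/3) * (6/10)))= 20325/8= 2540.62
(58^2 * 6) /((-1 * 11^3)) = -20184 /1331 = -15.16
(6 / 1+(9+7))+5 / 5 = 23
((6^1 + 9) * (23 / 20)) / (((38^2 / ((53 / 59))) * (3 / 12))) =3657 / 85196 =0.04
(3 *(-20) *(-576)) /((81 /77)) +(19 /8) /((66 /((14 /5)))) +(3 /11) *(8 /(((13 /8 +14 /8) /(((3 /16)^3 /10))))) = 231288179 /7040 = 32853.43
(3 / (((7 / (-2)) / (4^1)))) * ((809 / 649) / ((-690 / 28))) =12944 / 74635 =0.17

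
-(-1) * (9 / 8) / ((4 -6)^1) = -9 / 16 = -0.56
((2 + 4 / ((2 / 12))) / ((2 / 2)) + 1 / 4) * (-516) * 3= -40635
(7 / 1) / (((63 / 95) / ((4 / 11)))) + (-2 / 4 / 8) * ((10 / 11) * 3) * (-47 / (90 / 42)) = 6001 / 792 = 7.58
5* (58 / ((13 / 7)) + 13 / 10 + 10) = 212.65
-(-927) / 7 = 927 / 7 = 132.43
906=906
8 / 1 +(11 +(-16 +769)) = 772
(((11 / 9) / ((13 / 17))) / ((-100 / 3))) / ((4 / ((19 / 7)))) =-3553 / 109200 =-0.03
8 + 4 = 12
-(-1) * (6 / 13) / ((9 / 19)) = 38 / 39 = 0.97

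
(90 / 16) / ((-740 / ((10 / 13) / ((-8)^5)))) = 45 / 252182528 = 0.00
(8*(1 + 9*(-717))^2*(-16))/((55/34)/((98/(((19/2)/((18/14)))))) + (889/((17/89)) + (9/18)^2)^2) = -1552233535340544/6310891664593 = -245.96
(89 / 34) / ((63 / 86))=3827 / 1071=3.57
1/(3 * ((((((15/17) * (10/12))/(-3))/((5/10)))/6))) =-102/25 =-4.08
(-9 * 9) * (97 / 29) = -7857 / 29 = -270.93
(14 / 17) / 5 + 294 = 25004 / 85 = 294.16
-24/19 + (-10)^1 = -214/19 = -11.26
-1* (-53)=53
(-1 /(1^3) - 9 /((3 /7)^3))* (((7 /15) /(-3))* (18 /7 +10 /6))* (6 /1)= 61588 /135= 456.21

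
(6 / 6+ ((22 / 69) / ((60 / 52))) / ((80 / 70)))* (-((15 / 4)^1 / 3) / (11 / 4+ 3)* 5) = -25705 / 19044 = -1.35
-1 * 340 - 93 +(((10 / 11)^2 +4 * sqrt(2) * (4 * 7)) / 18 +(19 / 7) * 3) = -3238336 / 7623 +56 * sqrt(2) / 9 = -416.01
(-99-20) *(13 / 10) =-1547 / 10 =-154.70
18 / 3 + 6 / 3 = 8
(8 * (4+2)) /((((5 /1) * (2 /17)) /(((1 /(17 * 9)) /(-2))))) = -4 /15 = -0.27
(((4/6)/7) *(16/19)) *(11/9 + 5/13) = 6016/46683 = 0.13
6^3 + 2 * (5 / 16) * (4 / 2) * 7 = 899 / 4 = 224.75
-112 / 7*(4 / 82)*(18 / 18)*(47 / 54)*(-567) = 15792 / 41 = 385.17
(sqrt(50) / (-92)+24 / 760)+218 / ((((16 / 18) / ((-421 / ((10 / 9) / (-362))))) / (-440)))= -1406107334607 / 95 - 5*sqrt(2) / 92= -14801129838.05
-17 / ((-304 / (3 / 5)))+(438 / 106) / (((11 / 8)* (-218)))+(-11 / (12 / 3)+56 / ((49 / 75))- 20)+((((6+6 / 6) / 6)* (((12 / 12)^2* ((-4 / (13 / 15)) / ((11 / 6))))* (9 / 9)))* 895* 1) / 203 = 12754145206763 / 254904810160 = 50.03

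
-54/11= -4.91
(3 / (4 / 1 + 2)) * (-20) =-10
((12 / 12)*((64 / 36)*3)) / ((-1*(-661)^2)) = -16 / 1310763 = -0.00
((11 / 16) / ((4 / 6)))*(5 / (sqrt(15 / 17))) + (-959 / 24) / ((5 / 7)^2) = -46991 / 600 + 11*sqrt(255) / 32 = -72.83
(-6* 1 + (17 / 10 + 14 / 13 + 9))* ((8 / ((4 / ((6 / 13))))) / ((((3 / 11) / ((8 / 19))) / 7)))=925232 / 16055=57.63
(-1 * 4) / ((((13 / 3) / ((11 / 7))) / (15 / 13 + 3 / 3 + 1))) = -5412 / 1183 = -4.57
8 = 8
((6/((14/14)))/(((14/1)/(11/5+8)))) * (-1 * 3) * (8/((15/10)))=-2448/35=-69.94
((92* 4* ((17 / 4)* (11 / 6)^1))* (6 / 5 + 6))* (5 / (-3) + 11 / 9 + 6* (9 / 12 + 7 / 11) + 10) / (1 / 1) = 368999.73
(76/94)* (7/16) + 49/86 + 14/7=47267/16168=2.92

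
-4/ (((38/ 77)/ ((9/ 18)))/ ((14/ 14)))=-4.05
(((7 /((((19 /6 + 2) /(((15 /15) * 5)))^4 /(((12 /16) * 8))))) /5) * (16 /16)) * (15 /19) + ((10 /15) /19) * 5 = 315415210 /52640697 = 5.99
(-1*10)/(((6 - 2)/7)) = -35/2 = -17.50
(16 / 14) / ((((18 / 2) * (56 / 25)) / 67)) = 1675 / 441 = 3.80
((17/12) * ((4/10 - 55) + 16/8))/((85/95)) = -4997/60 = -83.28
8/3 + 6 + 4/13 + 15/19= 7235/741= 9.76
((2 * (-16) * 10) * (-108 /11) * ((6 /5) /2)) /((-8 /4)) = -10368 /11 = -942.55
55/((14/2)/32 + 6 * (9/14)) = 1120/83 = 13.49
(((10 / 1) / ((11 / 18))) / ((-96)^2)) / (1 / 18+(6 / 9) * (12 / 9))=45 / 23936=0.00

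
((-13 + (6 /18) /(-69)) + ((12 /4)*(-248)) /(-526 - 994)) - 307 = -12566539 /39330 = -319.52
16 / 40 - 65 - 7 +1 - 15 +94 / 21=-81.12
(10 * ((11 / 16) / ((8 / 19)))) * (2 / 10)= 209 / 64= 3.27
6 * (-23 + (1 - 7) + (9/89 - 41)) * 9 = -335934/89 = -3774.54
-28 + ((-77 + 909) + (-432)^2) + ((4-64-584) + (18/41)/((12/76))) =7658258/41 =186786.78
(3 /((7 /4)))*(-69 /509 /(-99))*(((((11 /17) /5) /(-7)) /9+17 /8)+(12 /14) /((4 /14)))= 5047741 /419757030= 0.01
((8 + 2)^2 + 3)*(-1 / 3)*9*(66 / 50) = -10197 / 25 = -407.88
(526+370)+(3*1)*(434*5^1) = 7406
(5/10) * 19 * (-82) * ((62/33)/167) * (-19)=917662/5511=166.51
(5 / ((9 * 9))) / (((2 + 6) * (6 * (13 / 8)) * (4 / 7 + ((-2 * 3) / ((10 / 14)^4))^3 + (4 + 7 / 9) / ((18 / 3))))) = -8544921875 / 132208502012042391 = -0.00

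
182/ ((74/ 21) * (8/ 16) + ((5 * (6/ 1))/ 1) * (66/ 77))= 3822/ 577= 6.62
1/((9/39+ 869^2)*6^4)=13/12722956416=0.00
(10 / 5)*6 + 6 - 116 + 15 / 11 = -1063 / 11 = -96.64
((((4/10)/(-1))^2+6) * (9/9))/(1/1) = 154/25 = 6.16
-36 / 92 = -9 / 23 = -0.39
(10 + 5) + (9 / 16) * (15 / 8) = 2055 / 128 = 16.05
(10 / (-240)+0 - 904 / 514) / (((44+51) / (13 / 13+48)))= -108829 / 117192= -0.93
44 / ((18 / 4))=88 / 9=9.78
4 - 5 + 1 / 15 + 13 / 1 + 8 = 301 / 15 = 20.07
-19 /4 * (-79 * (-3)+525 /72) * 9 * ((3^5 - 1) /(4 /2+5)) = -40437111 /112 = -361045.63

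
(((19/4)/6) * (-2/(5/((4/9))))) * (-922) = 17518/135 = 129.76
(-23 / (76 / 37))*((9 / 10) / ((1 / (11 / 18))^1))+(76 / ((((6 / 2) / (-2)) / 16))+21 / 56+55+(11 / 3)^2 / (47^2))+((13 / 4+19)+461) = -8406781891 / 30219120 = -278.19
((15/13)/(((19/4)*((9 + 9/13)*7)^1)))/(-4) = -5/5586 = -0.00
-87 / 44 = -1.98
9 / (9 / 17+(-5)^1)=-153 / 76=-2.01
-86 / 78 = -43 / 39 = -1.10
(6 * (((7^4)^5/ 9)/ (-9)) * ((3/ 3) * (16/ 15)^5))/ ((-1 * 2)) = 83668255425284801560576/ 20503125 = 4080756246927470.89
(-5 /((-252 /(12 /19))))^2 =25 /159201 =0.00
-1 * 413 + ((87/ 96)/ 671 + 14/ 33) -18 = -27735881/ 64416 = -430.57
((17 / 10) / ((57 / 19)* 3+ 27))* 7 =119 / 360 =0.33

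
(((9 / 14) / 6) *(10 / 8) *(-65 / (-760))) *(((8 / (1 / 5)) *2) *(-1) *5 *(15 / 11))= -73125 / 11704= -6.25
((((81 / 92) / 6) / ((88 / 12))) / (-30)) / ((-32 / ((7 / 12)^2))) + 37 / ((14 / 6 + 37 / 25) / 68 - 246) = -1955383263921 / 12998305464320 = -0.15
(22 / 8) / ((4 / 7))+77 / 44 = 105 / 16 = 6.56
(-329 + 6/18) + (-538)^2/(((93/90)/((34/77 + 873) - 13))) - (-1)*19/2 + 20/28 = 3451823538805/14322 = 241015468.43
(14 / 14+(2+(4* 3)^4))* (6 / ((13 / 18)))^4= 2821518054144 / 28561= 98789189.95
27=27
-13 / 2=-6.50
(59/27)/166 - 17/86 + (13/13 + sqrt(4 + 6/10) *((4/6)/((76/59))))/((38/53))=4431599/3661794 + 3127 *sqrt(115)/21660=2.76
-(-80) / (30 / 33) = 88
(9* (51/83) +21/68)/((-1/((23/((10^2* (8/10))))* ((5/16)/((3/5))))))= -1263275/1444864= -0.87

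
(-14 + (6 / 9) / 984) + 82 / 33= -186949 / 16236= -11.51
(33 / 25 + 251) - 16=5908 / 25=236.32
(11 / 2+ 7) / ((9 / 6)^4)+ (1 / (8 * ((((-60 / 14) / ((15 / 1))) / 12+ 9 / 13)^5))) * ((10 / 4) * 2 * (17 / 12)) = 9.10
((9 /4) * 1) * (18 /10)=81 /20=4.05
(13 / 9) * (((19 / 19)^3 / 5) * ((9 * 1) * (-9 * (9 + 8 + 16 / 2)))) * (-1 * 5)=2925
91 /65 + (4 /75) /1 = 109 /75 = 1.45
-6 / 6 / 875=-1 / 875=-0.00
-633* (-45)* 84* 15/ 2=17945550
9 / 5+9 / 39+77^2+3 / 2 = 771229 / 130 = 5932.53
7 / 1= 7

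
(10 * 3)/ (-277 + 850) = 10/ 191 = 0.05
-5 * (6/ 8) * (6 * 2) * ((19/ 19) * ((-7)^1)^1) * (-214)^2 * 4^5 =14771957760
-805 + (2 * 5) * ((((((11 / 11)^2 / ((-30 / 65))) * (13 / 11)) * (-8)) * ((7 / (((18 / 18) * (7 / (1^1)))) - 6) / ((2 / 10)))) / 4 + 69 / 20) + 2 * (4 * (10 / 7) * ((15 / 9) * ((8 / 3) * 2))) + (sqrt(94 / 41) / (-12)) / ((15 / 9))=-2701613 / 1386 - sqrt(3854) / 820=-1949.29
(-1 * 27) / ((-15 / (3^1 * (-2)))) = -54 / 5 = -10.80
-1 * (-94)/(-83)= -94/83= -1.13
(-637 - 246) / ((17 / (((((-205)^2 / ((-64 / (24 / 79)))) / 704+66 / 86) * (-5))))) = 125.72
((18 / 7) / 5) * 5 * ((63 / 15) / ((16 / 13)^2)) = 7.13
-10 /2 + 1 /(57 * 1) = -284 /57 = -4.98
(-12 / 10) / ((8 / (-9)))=27 / 20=1.35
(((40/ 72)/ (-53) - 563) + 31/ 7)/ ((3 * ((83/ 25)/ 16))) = -897.32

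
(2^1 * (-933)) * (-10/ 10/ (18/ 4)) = 1244/ 3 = 414.67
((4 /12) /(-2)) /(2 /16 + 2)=-4 /51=-0.08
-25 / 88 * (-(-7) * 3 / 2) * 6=-1575 / 88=-17.90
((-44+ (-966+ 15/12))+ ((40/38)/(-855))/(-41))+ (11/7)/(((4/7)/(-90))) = -669375209/532836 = -1256.25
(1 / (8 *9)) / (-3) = -1 / 216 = -0.00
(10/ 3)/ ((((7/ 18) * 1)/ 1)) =60/ 7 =8.57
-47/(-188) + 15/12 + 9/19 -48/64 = 93/76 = 1.22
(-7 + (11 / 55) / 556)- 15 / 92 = -228991 / 31970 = -7.16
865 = 865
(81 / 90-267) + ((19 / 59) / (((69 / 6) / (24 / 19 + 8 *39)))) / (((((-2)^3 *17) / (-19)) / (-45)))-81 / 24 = -299550351 / 922760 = -324.62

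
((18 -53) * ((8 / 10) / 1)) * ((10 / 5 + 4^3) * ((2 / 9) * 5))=-6160 / 3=-2053.33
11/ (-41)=-11/ 41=-0.27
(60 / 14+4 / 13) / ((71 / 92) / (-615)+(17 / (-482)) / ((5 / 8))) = -518159640 / 6507319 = -79.63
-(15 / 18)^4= -625 / 1296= -0.48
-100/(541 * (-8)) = 0.02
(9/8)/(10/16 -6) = -9/43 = -0.21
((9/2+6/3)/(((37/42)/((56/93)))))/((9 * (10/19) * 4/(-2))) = -24206/51615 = -0.47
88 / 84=22 / 21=1.05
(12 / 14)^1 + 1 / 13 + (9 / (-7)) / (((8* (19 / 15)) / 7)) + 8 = 111291 / 13832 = 8.05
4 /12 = 1 /3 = 0.33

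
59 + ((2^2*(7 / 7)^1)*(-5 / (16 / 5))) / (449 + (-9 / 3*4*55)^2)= 102907539 / 1744196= 59.00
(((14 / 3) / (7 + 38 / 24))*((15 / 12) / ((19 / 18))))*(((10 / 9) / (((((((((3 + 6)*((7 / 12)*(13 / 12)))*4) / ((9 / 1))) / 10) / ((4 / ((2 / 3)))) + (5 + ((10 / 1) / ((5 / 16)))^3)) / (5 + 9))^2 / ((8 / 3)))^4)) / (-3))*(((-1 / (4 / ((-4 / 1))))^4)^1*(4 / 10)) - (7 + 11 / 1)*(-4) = 88856127378714672662019866589274386138887174224615510127663859754344 / 1234112880259926009194720369387155241006054237103403441451331385477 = 72.00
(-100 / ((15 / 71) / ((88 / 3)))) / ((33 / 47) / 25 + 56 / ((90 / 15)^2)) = -8767.42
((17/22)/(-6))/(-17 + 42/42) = 17/2112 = 0.01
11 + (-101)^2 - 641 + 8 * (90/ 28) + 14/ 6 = 201580/ 21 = 9599.05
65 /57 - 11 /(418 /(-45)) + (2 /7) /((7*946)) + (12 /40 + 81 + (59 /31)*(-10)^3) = -372597545494 /204768795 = -1819.60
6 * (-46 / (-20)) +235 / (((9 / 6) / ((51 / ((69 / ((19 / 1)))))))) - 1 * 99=729656 / 345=2114.94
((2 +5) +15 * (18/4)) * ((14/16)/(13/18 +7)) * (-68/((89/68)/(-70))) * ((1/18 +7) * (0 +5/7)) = 1914061450/12371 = 154721.64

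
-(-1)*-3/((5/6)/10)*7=-252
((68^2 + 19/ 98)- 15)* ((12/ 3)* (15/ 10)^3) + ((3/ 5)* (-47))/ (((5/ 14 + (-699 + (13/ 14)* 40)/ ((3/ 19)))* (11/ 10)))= 23616549046107/ 379540084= 62224.12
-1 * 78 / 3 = -26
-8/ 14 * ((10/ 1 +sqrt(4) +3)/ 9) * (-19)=380/ 21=18.10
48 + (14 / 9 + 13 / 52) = 1793 / 36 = 49.81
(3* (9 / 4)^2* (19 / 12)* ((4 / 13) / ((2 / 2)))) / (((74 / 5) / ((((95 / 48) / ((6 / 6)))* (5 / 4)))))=1218375 / 985088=1.24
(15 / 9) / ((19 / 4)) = 20 / 57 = 0.35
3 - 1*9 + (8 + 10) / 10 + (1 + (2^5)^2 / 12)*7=9002 / 15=600.13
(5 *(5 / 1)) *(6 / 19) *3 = 450 / 19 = 23.68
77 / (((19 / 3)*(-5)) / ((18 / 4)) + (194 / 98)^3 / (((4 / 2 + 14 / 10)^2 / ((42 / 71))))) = -716969829807 / 61827612620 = -11.60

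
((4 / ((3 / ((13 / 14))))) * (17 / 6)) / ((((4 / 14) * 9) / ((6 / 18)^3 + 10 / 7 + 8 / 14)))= 12155 / 4374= 2.78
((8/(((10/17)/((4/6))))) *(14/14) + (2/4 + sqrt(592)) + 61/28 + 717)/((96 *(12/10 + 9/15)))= 5 *sqrt(37)/216 + 306073/72576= 4.36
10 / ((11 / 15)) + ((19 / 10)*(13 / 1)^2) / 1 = 36821 / 110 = 334.74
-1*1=-1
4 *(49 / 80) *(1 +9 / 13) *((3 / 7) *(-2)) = -231 / 65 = -3.55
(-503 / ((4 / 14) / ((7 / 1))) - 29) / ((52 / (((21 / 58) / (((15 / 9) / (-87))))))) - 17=4472.66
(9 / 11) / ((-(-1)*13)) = 9 / 143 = 0.06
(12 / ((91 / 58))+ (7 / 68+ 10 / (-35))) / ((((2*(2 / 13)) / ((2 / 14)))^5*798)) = 439810839 / 2179107954688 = 0.00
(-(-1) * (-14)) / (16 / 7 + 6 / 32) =-1568 / 277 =-5.66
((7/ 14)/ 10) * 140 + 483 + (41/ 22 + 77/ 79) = 856553/ 1738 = 492.84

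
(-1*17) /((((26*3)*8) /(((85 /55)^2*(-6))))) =4913 /12584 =0.39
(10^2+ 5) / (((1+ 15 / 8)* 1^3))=840 / 23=36.52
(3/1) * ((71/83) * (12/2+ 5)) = 2343/83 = 28.23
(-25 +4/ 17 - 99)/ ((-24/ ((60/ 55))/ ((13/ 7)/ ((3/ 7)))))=24.38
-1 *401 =-401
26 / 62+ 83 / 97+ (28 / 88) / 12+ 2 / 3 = 520819 / 264616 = 1.97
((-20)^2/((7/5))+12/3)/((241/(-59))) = -119652/1687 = -70.93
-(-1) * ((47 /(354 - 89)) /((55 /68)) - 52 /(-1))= 761096 /14575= 52.22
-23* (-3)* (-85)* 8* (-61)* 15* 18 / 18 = 42931800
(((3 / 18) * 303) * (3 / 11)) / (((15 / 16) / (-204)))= -164832 / 55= -2996.95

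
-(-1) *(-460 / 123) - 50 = -6610 / 123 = -53.74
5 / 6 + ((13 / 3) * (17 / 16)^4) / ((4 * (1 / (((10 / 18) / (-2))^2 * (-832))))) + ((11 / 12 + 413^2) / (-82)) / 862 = -6346820649031 / 70353764352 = -90.21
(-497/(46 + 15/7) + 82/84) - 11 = -287995/14154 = -20.35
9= 9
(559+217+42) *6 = 4908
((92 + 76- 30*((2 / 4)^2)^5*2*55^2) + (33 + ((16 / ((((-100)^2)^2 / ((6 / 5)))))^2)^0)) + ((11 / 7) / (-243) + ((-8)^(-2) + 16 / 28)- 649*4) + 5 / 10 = -1119193991 / 435456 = -2570.17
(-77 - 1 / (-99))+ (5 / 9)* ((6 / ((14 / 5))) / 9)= -159787 / 2079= -76.86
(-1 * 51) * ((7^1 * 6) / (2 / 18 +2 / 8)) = -5931.69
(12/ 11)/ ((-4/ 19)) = -57/ 11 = -5.18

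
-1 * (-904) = 904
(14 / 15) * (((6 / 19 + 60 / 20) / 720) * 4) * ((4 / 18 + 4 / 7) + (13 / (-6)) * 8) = -3647 / 12825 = -0.28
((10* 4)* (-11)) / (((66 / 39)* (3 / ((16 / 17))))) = -4160 / 51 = -81.57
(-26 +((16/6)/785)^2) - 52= -432589886/5546025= -78.00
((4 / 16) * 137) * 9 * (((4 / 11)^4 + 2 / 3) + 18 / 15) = 42516717 / 73205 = 580.79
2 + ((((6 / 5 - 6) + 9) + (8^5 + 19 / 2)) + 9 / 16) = 2622741 / 80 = 32784.26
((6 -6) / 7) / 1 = 0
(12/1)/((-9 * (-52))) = 1/39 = 0.03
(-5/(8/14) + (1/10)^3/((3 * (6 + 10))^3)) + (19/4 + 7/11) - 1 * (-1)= -2875391989/1216512000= -2.36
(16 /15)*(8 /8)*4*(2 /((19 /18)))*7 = 56.59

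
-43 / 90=-0.48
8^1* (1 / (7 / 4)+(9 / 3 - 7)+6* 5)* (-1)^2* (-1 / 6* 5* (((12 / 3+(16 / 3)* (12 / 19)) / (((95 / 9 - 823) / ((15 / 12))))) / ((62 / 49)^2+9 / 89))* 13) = 15.34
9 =9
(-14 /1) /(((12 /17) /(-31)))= 3689 /6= 614.83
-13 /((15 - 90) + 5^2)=13 /50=0.26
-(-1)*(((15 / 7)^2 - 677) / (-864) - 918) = -9707875 / 10584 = -917.22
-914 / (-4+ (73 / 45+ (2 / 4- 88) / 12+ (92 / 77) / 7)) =96.22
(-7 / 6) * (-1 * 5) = 35 / 6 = 5.83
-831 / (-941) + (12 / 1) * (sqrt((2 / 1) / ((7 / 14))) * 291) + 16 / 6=6987.55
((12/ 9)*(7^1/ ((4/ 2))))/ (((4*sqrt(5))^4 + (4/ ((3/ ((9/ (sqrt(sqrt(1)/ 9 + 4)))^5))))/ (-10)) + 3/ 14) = 59891317451280*sqrt(37)/ 13900606138827780901 + 30445790237447900/ 41701818416483342703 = 0.00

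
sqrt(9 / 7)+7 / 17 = 7 / 17+3 *sqrt(7) / 7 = 1.55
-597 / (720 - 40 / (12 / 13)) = -1791 / 2030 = -0.88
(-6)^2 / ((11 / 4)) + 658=671.09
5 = 5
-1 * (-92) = 92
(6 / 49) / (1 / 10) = 60 / 49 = 1.22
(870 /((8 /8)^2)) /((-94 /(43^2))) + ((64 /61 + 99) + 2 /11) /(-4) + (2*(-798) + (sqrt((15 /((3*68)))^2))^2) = -2731944710443 /145827088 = -18734.14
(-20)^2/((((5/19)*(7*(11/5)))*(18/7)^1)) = 3800/99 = 38.38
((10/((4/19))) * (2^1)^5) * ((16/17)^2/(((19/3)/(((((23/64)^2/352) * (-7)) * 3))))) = -166635/101728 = -1.64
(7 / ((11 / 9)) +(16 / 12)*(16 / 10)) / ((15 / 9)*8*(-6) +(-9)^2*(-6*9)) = -1297 / 734910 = -0.00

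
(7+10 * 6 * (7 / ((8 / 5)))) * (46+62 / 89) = 1120042 / 89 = 12584.74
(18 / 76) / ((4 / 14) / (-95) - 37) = -315 / 49214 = -0.01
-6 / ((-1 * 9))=2 / 3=0.67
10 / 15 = 2 / 3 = 0.67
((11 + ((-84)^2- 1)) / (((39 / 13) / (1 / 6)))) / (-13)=-3533 / 117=-30.20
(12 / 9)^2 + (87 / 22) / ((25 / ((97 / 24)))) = 95717 / 39600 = 2.42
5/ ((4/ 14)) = 35/ 2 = 17.50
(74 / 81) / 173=74 / 14013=0.01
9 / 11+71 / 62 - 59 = -38899 / 682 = -57.04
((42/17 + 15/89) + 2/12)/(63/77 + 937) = 280181/93648648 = 0.00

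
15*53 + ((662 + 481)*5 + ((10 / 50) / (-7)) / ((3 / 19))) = 683531 / 105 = 6509.82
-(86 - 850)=764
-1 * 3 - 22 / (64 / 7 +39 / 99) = -11691 / 2203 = -5.31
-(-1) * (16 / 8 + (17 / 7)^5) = 1453471 / 16807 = 86.48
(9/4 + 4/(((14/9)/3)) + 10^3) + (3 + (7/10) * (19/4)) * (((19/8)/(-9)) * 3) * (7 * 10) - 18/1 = 431057/672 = 641.45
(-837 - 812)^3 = -4483962449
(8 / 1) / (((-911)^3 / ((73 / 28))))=-146 / 5292406217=-0.00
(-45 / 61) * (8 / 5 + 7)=-387 / 61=-6.34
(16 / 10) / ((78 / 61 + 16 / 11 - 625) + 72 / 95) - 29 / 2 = -1149128391 / 79236166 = -14.50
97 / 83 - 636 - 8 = -53355 / 83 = -642.83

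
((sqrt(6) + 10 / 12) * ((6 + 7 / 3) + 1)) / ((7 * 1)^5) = 10 / 21609 + 4 * sqrt(6) / 7203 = 0.00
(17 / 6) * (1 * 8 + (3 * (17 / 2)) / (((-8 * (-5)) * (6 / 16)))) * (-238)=-196231 / 30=-6541.03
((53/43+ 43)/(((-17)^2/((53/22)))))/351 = 0.00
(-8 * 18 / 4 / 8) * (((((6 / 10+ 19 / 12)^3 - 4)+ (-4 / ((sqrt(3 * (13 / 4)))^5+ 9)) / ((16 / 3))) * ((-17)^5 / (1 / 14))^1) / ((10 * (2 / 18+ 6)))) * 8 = 9185489823245323917 / 122414050000 - 1451252877984 * sqrt(39) / 306035125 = 75006623.79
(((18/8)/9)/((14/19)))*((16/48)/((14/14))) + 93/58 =8363/4872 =1.72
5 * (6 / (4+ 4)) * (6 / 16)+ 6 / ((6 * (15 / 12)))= 353 / 160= 2.21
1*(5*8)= 40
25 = 25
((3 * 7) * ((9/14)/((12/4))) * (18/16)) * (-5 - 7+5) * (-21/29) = 11907/464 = 25.66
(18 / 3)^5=7776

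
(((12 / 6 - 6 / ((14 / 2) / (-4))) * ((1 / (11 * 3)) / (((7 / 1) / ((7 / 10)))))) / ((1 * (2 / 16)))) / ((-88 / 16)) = -304 / 12705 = -0.02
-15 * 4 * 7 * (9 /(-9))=420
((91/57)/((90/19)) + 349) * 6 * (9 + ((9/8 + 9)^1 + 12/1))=7828643/120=65238.69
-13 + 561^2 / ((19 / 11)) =182193.89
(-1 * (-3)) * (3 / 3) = 3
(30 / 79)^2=900 / 6241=0.14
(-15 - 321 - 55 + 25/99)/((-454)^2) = -0.00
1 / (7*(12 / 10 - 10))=-5 / 308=-0.02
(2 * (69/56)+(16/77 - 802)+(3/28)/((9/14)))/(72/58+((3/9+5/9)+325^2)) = -64242975/8491153748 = -0.01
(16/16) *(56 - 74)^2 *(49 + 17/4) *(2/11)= 34506/11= 3136.91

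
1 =1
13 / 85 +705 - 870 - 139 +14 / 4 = -51059 / 170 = -300.35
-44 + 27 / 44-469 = -512.39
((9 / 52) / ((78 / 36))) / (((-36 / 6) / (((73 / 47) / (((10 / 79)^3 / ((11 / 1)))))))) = -3563192853 / 31772000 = -112.15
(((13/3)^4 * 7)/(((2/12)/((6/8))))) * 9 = 199927/2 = 99963.50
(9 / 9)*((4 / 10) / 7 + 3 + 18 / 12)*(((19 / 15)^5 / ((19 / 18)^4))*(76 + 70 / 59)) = 5961987504 / 6453125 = 923.89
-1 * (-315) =315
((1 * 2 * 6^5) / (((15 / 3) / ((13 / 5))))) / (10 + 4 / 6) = 18954 / 25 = 758.16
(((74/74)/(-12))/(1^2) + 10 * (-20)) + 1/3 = -799/4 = -199.75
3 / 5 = 0.60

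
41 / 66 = 0.62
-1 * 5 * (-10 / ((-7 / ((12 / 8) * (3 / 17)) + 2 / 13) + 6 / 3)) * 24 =-70200 / 1421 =-49.40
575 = 575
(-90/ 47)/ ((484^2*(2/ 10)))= -225/ 5505016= -0.00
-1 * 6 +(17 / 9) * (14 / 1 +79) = 509 / 3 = 169.67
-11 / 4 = -2.75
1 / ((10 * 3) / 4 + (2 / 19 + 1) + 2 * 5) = 38 / 707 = 0.05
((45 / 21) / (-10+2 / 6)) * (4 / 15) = -12 / 203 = -0.06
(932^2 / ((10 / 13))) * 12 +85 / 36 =2439096617 / 180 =13550536.76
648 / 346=324 / 173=1.87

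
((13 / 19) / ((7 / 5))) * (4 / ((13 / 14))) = 40 / 19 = 2.11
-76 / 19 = -4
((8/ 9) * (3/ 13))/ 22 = 4/ 429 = 0.01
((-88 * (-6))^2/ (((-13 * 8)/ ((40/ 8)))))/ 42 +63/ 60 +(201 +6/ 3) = -209429/ 1820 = -115.07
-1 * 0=0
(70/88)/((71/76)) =665/781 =0.85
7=7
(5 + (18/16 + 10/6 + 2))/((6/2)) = 235/72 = 3.26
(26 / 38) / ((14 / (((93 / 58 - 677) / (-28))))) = 509249 / 431984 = 1.18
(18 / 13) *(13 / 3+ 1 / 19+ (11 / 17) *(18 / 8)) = 67929 / 8398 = 8.09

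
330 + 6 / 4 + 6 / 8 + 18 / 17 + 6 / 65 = 1473633 / 4420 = 333.40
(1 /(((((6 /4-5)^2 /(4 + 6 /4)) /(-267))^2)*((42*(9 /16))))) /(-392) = -3833764 /2470629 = -1.55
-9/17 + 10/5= 1.47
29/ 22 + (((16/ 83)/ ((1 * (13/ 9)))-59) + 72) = 343053/ 23738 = 14.45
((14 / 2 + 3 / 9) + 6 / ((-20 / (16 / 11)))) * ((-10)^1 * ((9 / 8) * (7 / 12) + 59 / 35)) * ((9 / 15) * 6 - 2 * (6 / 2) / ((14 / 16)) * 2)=88056733 / 53900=1633.71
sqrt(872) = 29.53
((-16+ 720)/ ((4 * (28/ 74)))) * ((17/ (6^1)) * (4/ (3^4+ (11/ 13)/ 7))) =719576/ 11073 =64.98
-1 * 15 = -15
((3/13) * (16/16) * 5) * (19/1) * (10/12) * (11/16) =5225/416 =12.56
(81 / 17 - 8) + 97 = 1594 / 17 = 93.76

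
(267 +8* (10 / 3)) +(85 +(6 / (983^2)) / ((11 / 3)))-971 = -18888051029 / 31887537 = -592.33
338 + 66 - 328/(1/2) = -252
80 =80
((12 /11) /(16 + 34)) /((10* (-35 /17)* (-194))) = 51 /9336250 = 0.00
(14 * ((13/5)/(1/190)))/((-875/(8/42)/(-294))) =55328/125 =442.62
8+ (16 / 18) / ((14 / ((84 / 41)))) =1000 / 123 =8.13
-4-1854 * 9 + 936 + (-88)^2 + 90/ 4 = -15975/ 2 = -7987.50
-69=-69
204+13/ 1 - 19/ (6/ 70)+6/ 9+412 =408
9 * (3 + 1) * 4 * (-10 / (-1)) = 1440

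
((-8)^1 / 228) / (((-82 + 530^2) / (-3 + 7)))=-0.00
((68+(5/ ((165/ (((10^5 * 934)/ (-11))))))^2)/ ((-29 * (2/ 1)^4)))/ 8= -2180890002240073/ 122281632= -17834976.25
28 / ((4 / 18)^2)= 567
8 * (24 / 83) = 192 / 83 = 2.31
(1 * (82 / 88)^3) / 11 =68921 / 937024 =0.07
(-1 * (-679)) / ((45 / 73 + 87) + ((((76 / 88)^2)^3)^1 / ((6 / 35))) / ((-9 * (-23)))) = 7.75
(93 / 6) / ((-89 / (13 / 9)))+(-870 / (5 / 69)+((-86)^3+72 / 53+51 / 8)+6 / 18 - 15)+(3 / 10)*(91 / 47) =-648068.60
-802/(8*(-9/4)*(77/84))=1604/33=48.61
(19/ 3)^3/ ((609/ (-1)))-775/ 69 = -4405532/ 378189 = -11.65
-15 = -15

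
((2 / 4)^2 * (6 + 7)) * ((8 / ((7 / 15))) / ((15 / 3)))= 78 / 7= 11.14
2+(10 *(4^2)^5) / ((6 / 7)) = 36700166 / 3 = 12233388.67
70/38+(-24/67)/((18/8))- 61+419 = 1373629/3819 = 359.68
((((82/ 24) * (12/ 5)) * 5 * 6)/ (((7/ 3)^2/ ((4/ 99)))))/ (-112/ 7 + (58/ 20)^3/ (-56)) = -7872000/ 70869953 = -0.11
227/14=16.21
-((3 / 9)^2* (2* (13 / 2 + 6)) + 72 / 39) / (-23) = 541 / 2691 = 0.20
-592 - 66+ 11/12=-7885/12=-657.08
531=531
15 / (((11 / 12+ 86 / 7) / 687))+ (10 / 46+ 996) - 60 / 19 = 859545343 / 484633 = 1773.60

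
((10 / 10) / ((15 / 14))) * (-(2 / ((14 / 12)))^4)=-13824 / 1715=-8.06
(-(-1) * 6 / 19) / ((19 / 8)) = 0.13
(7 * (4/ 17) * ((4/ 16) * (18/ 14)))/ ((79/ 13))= 117/ 1343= 0.09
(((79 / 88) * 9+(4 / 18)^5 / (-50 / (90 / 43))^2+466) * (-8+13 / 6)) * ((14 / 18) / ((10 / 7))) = -482205832372313 / 320266029600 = -1505.64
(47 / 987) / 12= 1 / 252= 0.00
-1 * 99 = -99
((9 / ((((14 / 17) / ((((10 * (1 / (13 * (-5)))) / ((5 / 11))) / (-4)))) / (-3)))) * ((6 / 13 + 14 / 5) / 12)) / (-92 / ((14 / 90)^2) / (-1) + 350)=-624393 / 3438305000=-0.00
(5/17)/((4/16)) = 20/17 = 1.18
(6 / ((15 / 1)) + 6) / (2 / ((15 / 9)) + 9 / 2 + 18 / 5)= 64 / 93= 0.69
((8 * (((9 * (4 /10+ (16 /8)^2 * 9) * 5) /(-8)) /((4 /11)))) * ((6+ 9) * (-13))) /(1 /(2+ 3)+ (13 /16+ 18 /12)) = 23423400 /67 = 349602.99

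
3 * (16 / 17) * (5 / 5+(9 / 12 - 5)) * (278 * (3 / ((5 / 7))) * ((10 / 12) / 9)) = -992.08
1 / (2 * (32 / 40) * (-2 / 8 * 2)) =-5 / 4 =-1.25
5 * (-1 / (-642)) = 5 / 642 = 0.01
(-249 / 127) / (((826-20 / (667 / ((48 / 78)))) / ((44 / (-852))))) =7916623 / 64580529462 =0.00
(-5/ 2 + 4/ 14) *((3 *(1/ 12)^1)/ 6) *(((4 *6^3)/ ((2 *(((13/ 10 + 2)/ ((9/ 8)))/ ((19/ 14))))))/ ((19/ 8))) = -4185/ 539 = -7.76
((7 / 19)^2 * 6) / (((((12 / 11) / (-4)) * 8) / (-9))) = 4851 / 1444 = 3.36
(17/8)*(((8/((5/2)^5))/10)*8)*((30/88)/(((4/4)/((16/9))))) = 8704/103125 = 0.08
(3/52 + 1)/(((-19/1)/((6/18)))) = -55/2964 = -0.02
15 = 15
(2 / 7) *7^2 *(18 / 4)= 63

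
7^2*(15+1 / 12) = 8869 / 12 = 739.08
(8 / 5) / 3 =8 / 15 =0.53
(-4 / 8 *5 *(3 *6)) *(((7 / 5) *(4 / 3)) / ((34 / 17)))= -42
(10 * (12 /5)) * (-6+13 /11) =-1272 /11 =-115.64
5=5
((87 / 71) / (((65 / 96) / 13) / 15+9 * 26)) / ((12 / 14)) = 29232 / 4784903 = 0.01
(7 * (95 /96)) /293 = 665 /28128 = 0.02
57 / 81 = 19 / 27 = 0.70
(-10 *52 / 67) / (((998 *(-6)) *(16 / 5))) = 325 / 802392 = 0.00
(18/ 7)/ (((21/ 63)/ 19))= 1026/ 7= 146.57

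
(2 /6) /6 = 1 /18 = 0.06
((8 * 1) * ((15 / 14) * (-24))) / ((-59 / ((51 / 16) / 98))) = 2295 / 20237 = 0.11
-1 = -1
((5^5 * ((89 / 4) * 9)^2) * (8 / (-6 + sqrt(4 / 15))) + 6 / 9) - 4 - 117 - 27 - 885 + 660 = -182818440.13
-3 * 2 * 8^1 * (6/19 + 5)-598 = -16210/19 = -853.16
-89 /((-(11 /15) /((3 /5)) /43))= 34443 /11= 3131.18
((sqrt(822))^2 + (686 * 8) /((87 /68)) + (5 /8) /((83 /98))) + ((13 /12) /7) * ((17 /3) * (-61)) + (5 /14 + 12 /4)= 219319259 /43326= 5062.07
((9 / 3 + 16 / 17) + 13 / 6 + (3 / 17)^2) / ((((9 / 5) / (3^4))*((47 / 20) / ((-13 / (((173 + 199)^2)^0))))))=-20757750 / 13583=-1528.22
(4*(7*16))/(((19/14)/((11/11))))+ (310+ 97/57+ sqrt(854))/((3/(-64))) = -1080640/171 - 64*sqrt(854)/3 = -6942.96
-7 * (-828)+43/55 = 318823/55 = 5796.78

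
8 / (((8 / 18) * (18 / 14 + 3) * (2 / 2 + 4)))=21 / 25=0.84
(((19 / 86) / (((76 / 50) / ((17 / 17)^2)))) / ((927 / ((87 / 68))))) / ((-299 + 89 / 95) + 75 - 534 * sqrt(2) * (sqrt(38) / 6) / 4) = -1459530125 / 395722343358684 + 582338125 * sqrt(19) / 791444686717368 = -0.00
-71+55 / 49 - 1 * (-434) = 17842 / 49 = 364.12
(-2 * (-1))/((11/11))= 2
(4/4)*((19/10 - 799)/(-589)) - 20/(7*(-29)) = 1735913/1195670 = 1.45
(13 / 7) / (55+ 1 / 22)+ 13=13.03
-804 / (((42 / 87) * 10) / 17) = -99093 / 35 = -2831.23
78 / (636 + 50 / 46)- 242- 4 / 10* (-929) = 9504114 / 73265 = 129.72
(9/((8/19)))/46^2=171/16928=0.01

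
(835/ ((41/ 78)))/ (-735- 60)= -4342/ 2173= -2.00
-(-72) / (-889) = -72 / 889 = -0.08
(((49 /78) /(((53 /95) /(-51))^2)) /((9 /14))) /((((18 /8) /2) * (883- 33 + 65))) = 1431393880 /180430497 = 7.93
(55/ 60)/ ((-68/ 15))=-55/ 272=-0.20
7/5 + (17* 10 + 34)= 1027/5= 205.40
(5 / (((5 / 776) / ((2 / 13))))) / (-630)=-0.19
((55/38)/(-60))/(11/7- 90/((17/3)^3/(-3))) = -0.01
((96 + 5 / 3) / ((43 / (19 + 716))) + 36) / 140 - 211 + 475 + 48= 1951573 / 6020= 324.18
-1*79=-79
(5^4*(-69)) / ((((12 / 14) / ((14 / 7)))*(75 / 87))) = -116725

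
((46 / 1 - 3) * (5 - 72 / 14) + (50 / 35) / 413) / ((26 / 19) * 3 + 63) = -337231 / 3686025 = -0.09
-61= -61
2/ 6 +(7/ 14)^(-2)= 13/ 3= 4.33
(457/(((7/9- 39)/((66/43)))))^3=-2500448696025489/404567235136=-6180.55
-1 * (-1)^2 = -1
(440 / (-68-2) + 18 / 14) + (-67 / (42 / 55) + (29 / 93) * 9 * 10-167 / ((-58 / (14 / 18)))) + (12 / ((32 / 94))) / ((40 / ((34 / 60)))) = -5612476637 / 90619200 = -61.93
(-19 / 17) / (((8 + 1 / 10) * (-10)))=19 / 1377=0.01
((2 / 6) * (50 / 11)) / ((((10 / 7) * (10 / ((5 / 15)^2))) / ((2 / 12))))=7 / 3564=0.00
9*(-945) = -8505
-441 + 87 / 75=-10996 / 25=-439.84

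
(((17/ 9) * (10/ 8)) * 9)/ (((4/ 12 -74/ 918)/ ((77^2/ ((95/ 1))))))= 46263987/ 8816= 5247.73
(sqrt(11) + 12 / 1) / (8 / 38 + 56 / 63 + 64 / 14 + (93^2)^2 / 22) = 26334 * sqrt(11) / 89541974933 + 316008 / 89541974933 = 0.00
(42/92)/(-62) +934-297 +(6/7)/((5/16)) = 63858397/99820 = 639.74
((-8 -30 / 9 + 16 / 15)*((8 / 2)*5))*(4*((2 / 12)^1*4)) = -4928 / 9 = -547.56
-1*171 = -171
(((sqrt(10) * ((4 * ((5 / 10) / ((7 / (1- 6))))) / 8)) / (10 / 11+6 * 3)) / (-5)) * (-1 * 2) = -11 * sqrt(10) / 2912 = -0.01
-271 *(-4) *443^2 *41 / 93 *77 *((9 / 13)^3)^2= 795102851.13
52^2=2704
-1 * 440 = -440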